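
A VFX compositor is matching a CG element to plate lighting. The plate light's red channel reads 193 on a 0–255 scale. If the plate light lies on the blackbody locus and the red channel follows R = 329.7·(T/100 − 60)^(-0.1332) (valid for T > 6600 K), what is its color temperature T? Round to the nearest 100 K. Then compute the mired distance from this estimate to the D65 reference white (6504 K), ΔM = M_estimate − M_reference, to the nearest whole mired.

(t − 60)^(-0.1332) = 193/329.7 = 0.58538.
t − 60 = 0.58538^(1/-0.1332) = 0.58538^(-7.508) = 55.713, so t = 115.713.
T = 100·t = 11571 K → 11600 K to the nearest 100 K.
M_estimate = 10⁶/11600 = 86.21; M_reference = 10⁶/6504 = 153.75.
ΔM = 86.21 − 153.75 = -67.54 → -68 mireds.

-68 mireds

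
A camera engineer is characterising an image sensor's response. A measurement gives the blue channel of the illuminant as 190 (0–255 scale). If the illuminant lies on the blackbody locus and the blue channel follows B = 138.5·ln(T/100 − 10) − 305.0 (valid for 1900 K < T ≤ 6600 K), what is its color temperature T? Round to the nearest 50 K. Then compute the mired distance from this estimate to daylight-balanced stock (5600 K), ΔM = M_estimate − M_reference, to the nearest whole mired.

+41 mireds

ln(t − 10) = (190 + 305.0) / 138.5 = 3.5740.
t − 10 = e^3.5740 = 35.659, so t = 45.659.
T = 100·t = 4566 K → 4550 K to the nearest 50 K.
M_estimate = 10⁶/4550 = 219.78; M_reference = 10⁶/5600 = 178.57.
ΔM = 219.78 − 178.57 = 41.21 → +41 mireds.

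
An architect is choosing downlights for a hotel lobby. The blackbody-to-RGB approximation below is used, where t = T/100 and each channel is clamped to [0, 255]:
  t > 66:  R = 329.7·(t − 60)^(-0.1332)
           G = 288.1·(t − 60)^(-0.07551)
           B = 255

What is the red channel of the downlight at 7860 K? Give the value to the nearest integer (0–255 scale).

223

t = 7860/100 = 78.6; the t > 66 branch applies.
R = 329.7·(78.6 − 60)^(-0.1332) = 329.7·18.6^(-0.1332) = 329.7·0.67749 = 223.367.
Rounded: 223.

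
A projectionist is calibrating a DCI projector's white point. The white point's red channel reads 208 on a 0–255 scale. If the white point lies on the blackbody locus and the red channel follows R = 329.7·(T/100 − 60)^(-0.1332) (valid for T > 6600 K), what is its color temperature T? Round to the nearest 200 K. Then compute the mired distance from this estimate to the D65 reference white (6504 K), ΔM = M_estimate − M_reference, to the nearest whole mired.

(t − 60)^(-0.1332) = 208/329.7 = 0.63088.
t − 60 = 0.63088^(1/-0.1332) = 0.63088^(-7.508) = 31.763, so t = 91.763.
T = 100·t = 9176 K → 9200 K to the nearest 200 K.
M_estimate = 10⁶/9200 = 108.70; M_reference = 10⁶/6504 = 153.75.
ΔM = 108.70 − 153.75 = -45.06 → -45 mireds.

-45 mireds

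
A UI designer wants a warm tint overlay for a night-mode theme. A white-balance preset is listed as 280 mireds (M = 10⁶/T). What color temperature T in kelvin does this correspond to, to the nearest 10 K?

T = 10⁶ / 280 = 3571.43 K → 3570 K.

3570 K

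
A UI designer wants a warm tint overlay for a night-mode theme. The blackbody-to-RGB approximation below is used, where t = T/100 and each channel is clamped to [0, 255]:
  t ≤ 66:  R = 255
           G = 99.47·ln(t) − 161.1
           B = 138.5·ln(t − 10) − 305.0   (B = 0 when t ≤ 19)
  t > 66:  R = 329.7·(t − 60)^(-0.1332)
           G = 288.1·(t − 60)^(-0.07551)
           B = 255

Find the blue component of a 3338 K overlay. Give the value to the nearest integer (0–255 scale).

t = 3338/100 = 33.38; the t ≤ 66 branch applies.
B = 138.5·ln(33.38 − 10) − 305.0 = 138.5·ln 23.38 − 305.0 = 138.5·3.1519 − 305.0 = 131.536.
Rounded: 132.

132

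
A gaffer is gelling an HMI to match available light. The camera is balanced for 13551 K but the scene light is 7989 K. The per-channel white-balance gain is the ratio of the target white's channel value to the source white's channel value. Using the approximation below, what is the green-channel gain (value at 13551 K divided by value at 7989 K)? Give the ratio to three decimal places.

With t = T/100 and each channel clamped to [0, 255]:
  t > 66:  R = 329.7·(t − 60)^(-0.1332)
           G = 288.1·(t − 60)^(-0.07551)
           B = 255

At 7989 K (t = 79.89):
  G = 288.1·(79.89 − 60)^(-0.07551) = 288.1·19.89^(-0.07551) = 288.1·0.79788 = 229.871.
At 13551 K (t = 135.51):
  G = 288.1·(135.51 − 60)^(-0.07551) = 288.1·75.51^(-0.07551) = 288.1·0.72143 = 207.843.
Gain = 207.843 / 229.871 = 0.9042 → 0.904.

0.904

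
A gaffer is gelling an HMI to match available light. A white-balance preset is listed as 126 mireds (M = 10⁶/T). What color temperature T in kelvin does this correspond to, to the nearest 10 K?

T = 10⁶ / 126 = 7936.51 K → 7940 K.

7940 K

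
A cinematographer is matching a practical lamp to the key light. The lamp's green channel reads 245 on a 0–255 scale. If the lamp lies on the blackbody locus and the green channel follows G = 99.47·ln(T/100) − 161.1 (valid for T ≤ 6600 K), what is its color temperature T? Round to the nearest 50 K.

ln t = (245 + 161.1) / 99.47 = 4.0826.
t = e^4.0826 = 59.302.
T = 100·t = 5930 K → 5950 K to the nearest 50 K.

5950 K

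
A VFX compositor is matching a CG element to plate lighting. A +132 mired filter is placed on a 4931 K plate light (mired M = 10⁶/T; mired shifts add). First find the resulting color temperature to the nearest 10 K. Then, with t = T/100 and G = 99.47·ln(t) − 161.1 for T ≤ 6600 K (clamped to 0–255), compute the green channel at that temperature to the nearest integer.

177

M_in = 10⁶/4931 = 202.80; M_out = 202.80 + (+132) = 334.80.
T_out = 10⁶/334.80 = 2986.9 K → 2990 K; t = 29.9.
G = 99.47·ln 29.9 − 161.1 = 99.47·3.3979 − 161.1 = 176.885.
Rounded: 177.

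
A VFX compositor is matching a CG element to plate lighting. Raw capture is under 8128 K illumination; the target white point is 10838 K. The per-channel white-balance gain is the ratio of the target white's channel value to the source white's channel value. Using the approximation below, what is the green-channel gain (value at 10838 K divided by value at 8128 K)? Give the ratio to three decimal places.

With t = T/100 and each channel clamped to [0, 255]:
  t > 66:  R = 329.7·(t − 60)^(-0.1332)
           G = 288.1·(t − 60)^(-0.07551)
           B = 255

0.940

At 8128 K (t = 81.28):
  G = 288.1·(81.28 − 60)^(-0.07551) = 288.1·21.28^(-0.07551) = 288.1·0.79383 = 228.701.
At 10838 K (t = 108.38):
  G = 288.1·(108.38 − 60)^(-0.07551) = 288.1·48.38^(-0.07551) = 288.1·0.74609 = 214.948.
Gain = 214.948 / 228.701 = 0.9399 → 0.940.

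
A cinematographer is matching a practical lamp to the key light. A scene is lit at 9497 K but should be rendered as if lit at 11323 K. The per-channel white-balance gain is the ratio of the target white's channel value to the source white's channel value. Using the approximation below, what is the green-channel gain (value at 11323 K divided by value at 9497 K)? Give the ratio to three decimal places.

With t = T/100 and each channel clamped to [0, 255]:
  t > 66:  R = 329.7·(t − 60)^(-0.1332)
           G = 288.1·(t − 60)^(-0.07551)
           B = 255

At 9497 K (t = 94.97):
  G = 288.1·(94.97 − 60)^(-0.07551) = 288.1·34.97^(-0.07551) = 288.1·0.76460 = 220.282.
At 11323 K (t = 113.23):
  G = 288.1·(113.23 − 60)^(-0.07551) = 288.1·53.23^(-0.07551) = 288.1·0.74073 = 213.403.
Gain = 213.403 / 220.282 = 0.9688 → 0.969.

0.969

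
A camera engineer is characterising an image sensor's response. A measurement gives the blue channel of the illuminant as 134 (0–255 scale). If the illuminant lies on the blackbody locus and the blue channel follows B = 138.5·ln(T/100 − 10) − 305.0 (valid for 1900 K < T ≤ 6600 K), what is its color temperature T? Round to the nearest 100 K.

3400 K

ln(t − 10) = (134 + 305.0) / 138.5 = 3.1697.
t − 10 = e^3.1697 = 23.800, so t = 33.800.
T = 100·t = 3380 K → 3400 K to the nearest 100 K.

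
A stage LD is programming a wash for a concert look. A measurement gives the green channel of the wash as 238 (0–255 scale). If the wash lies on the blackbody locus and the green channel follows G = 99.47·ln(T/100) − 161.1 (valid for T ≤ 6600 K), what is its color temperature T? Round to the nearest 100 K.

5500 K

ln t = (238 + 161.1) / 99.47 = 4.0123.
t = e^4.0123 = 55.272.
T = 100·t = 5527 K → 5500 K to the nearest 100 K.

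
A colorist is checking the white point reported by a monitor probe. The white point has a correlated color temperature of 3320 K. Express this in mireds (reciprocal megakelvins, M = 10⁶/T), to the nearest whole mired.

M = 10⁶ / 3320 = 301.205 → 301 mireds.

301 mireds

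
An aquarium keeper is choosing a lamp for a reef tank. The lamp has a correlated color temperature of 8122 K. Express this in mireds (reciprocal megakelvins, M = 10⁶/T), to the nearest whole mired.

M = 10⁶ / 8122 = 123.122 → 123 mireds.

123 mireds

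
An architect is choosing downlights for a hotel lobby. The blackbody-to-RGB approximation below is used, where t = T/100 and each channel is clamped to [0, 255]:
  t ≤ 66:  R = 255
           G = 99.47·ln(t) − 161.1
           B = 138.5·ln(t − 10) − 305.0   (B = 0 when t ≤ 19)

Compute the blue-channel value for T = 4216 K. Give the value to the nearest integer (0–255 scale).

176

t = 4216/100 = 42.16; the t ≤ 66 branch applies.
B = 138.5·ln(42.16 − 10) − 305.0 = 138.5·ln 32.16 − 305.0 = 138.5·3.4707 − 305.0 = 175.695.
Rounded: 176.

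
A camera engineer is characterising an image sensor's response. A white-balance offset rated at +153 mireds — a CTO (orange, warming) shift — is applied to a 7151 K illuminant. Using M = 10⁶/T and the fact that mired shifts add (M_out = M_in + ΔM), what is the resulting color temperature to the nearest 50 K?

M_in = 10⁶/7151 = 139.84 mireds.
M_out = 139.84 + (+153) = 292.84 mireds.
T_out = 10⁶/292.84 = 3414.8 K → 3400 K.

3400 K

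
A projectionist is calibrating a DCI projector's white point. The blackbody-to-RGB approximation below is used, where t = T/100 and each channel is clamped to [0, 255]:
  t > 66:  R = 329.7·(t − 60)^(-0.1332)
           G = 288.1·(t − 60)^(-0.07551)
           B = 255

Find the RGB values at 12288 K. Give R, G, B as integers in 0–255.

t = 12288/100 = 122.88; the t > 66 branch applies.
R = 329.7·(122.88 − 60)^(-0.1332) = 329.7·62.88^(-0.1332) = 329.7·0.57602 = 189.914.
G = 288.1·(122.88 − 60)^(-0.07551) = 288.1·62.88^(-0.07551) = 288.1·0.73147 = 210.735.
B = 255 by definition for t > 66.
Rounded: (190, 211, 255).

R=190, G=211, B=255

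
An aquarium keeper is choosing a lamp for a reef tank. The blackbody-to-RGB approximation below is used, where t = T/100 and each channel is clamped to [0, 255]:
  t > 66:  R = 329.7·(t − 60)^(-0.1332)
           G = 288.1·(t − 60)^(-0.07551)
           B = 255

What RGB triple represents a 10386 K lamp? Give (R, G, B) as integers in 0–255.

(199, 217, 255)

t = 10386/100 = 103.86; the t > 66 branch applies.
R = 329.7·(103.86 − 60)^(-0.1332) = 329.7·43.86^(-0.1332) = 329.7·0.60433 = 199.249.
G = 288.1·(103.86 − 60)^(-0.07551) = 288.1·43.86^(-0.07551) = 288.1·0.75164 = 216.546.
B = 255 by definition for t > 66.
Rounded: (199, 217, 255).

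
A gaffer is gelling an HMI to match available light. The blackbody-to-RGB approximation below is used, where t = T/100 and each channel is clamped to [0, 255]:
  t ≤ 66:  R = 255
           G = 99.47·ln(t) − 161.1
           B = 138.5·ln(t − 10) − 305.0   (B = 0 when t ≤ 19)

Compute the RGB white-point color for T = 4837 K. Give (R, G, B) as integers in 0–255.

(255, 225, 200)

t = 4837/100 = 48.37; the t ≤ 66 branch applies.
R = 255 by definition for t ≤ 66.
G = 99.47·ln 48.37 − 161.1 = 99.47·3.8789 − 161.1 = 224.732.
B = 138.5·ln(48.37 − 10) − 305.0 = 138.5·ln 38.37 − 305.0 = 138.5·3.6473 − 305.0 = 200.148.
Rounded: (255, 225, 200).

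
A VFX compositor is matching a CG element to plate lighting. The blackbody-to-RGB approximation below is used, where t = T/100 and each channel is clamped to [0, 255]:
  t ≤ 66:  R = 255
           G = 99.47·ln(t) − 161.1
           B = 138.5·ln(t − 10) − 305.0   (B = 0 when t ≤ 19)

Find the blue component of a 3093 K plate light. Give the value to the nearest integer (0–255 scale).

t = 3093/100 = 30.93; the t ≤ 66 branch applies.
B = 138.5·ln(30.93 − 10) − 305.0 = 138.5·ln 20.93 − 305.0 = 138.5·3.0412 − 305.0 = 116.204.
Rounded: 116.

116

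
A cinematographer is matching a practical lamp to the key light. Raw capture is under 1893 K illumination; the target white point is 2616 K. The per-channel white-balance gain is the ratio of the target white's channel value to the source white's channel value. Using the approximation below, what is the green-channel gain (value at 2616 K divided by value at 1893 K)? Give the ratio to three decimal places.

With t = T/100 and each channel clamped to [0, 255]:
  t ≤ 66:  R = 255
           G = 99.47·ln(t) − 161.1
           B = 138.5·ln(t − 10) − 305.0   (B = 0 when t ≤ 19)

At 1893 K (t = 18.93):
  G = 99.47·ln 18.93 − 161.1 = 99.47·2.9407 − 161.1 = 131.416.
At 2616 K (t = 26.16):
  G = 99.47·ln 26.16 − 161.1 = 99.47·3.2642 − 161.1 = 163.593.
Gain = 163.593 / 131.416 = 1.2448 → 1.245.

1.245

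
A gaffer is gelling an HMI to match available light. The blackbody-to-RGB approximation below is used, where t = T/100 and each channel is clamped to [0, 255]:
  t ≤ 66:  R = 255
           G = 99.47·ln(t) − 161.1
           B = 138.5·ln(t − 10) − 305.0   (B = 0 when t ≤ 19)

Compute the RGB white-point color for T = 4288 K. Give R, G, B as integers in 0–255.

R=255, G=213, B=179

t = 4288/100 = 42.88; the t ≤ 66 branch applies.
R = 255 by definition for t ≤ 66.
G = 99.47·ln 42.88 − 161.1 = 99.47·3.7584 − 161.1 = 212.749.
B = 138.5·ln(42.88 − 10) − 305.0 = 138.5·ln 32.88 − 305.0 = 138.5·3.4929 − 305.0 = 178.762.
Rounded: (255, 213, 179).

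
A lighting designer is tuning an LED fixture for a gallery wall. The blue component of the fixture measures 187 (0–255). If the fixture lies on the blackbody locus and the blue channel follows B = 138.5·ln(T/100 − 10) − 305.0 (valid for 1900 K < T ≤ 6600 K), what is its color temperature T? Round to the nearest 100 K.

ln(t − 10) = (187 + 305.0) / 138.5 = 3.5523.
t − 10 = e^3.5523 = 34.895, so t = 44.895.
T = 100·t = 4490 K → 4500 K to the nearest 100 K.

4500 K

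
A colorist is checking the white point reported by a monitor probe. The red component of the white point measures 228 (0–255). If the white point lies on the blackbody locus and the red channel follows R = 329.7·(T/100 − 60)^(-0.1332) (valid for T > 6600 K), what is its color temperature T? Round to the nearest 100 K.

7600 K

(t − 60)^(-0.1332) = 228/329.7 = 0.69154.
t − 60 = 0.69154^(1/-0.1332) = 0.69154^(-7.508) = 15.943, so t = 75.943.
T = 100·t = 7594 K → 7600 K to the nearest 100 K.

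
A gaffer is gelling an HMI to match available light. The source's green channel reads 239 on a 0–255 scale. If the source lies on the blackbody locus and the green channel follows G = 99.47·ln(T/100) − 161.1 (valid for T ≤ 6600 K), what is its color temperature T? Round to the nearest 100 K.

ln t = (239 + 161.1) / 99.47 = 4.0223.
t = e^4.0223 = 55.830.
T = 100·t = 5583 K → 5600 K to the nearest 100 K.

5600 K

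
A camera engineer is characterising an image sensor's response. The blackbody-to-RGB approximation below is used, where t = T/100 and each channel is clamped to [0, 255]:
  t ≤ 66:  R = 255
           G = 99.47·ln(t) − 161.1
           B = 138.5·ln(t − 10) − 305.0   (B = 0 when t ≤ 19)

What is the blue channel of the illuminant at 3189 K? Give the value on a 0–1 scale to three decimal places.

t = 3189/100 = 31.89; the t ≤ 66 branch applies.
B = 138.5·ln(31.89 − 10) − 305.0 = 138.5·ln 21.89 − 305.0 = 138.5·3.0860 − 305.0 = 122.415.
On a 0–1 scale: 122.415/255 = 0.4801 → 0.480.

0.480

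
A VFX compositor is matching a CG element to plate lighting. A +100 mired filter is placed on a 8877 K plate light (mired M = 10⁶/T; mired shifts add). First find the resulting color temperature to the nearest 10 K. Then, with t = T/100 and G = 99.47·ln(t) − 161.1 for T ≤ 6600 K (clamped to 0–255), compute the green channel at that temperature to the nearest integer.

M_in = 10⁶/8877 = 112.65; M_out = 112.65 + (+100) = 212.65.
T_out = 10⁶/212.65 = 4702.5 K → 4700 K; t = 47.
G = 99.47·ln 47 − 161.1 = 99.47·3.8501 − 161.1 = 221.874.
Rounded: 222.

222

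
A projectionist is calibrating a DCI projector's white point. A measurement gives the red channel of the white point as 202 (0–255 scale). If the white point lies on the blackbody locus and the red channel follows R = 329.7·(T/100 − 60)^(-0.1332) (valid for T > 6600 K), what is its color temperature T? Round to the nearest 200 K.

10000 K

(t − 60)^(-0.1332) = 202/329.7 = 0.61268.
t − 60 = 0.61268^(1/-0.1332) = 0.61268^(-7.508) = 39.569, so t = 99.569.
T = 100·t = 9957 K → 10000 K to the nearest 200 K.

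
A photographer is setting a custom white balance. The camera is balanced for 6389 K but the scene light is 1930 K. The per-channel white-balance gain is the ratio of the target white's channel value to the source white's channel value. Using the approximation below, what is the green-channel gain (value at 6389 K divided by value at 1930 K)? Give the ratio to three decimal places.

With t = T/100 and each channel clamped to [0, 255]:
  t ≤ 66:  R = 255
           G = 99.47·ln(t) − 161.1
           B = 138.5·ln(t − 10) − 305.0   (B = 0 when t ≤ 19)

At 1930 K (t = 19.3):
  G = 99.47·ln 19.3 − 161.1 = 99.47·2.9601 − 161.1 = 133.342.
At 6389 K (t = 63.89):
  G = 99.47·ln 63.89 − 161.1 = 99.47·4.1572 − 161.1 = 252.413.
Gain = 252.413 / 133.342 = 1.8930 → 1.893.

1.893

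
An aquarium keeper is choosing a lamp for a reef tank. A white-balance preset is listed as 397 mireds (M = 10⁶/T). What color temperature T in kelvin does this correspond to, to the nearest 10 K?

2520 K

T = 10⁶ / 397 = 2518.89 K → 2520 K.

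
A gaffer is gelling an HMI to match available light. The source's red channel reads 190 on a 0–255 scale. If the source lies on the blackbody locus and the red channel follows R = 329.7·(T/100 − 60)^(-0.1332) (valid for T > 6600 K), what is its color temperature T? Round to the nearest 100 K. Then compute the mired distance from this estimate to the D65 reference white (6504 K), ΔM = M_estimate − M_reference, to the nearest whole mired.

-72 mireds

(t − 60)^(-0.1332) = 190/329.7 = 0.57628.
t − 60 = 0.57628^(1/-0.1332) = 0.57628^(-7.508) = 62.667, so t = 122.667.
T = 100·t = 12267 K → 12300 K to the nearest 100 K.
M_estimate = 10⁶/12300 = 81.30; M_reference = 10⁶/6504 = 153.75.
ΔM = 81.30 − 153.75 = -72.45 → -72 mireds.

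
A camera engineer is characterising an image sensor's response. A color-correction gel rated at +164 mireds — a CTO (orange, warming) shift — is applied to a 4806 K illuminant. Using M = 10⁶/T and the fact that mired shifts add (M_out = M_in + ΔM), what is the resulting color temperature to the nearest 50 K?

2700 K

M_in = 10⁶/4806 = 208.07 mireds.
M_out = 208.07 + (+164) = 372.07 mireds.
T_out = 10⁶/372.07 = 2687.6 K → 2700 K.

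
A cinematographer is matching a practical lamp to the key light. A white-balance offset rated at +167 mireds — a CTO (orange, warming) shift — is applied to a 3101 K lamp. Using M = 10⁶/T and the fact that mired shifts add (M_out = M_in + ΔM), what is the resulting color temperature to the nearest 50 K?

2050 K

M_in = 10⁶/3101 = 322.48 mireds.
M_out = 322.48 + (+167) = 489.48 mireds.
T_out = 10⁶/489.48 = 2043.0 K → 2050 K.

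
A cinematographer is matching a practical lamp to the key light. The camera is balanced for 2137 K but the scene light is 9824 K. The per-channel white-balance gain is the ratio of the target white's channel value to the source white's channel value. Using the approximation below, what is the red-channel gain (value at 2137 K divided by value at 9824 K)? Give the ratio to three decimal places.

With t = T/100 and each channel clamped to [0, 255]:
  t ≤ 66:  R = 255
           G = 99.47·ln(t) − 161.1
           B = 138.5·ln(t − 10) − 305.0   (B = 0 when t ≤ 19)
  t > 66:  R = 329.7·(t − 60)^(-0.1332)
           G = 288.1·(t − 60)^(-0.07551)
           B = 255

1.257

At 9824 K (t = 98.24):
  R = 329.7·(98.24 − 60)^(-0.1332) = 329.7·38.24^(-0.1332) = 329.7·0.61547 = 202.921.
At 2137 K (t = 21.37):
  R = 255 by definition for t ≤ 66.
Gain = 255.000 / 202.921 = 1.2566 → 1.257.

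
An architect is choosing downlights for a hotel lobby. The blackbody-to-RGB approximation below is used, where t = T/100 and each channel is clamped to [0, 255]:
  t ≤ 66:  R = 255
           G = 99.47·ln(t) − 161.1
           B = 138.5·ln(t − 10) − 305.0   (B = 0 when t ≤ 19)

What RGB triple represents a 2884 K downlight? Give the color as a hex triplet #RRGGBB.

t = 2884/100 = 28.84; the t ≤ 66 branch applies.
R = 255 by definition for t ≤ 66.
G = 99.47·ln 28.84 − 161.1 = 99.47·3.3618 − 161.1 = 173.295.
B = 138.5·ln(28.84 − 10) − 305.0 = 138.5·ln 18.84 − 305.0 = 138.5·2.9360 − 305.0 = 101.634.
Rounded: (255, 173, 102).
In hex: #FFAD66.

#FFAD66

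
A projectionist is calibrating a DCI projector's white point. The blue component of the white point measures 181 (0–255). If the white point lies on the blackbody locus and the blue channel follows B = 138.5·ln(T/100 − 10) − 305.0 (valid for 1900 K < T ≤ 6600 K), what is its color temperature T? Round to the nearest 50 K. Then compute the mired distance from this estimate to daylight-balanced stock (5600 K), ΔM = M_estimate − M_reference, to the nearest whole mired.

ln(t − 10) = (181 + 305.0) / 138.5 = 3.5090.
t − 10 = e^3.5090 = 33.416, so t = 43.416.
T = 100·t = 4342 K → 4350 K to the nearest 50 K.
M_estimate = 10⁶/4350 = 229.89; M_reference = 10⁶/5600 = 178.57.
ΔM = 229.89 − 178.57 = 51.31 → +51 mireds.

+51 mireds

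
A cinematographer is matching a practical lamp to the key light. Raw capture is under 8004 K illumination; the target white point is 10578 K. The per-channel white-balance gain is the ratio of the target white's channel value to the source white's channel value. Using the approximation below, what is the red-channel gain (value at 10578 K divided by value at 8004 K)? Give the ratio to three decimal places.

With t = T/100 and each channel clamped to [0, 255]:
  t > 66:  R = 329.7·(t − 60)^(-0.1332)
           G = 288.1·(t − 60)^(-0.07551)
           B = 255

0.896

At 8004 K (t = 80.04):
  R = 329.7·(80.04 − 60)^(-0.1332) = 329.7·20.04^(-0.1332) = 329.7·0.67079 = 221.160.
At 10578 K (t = 105.78):
  R = 329.7·(105.78 − 60)^(-0.1332) = 329.7·45.78^(-0.1332) = 329.7·0.60089 = 198.115.
Gain = 198.115 / 221.160 = 0.8958 → 0.896.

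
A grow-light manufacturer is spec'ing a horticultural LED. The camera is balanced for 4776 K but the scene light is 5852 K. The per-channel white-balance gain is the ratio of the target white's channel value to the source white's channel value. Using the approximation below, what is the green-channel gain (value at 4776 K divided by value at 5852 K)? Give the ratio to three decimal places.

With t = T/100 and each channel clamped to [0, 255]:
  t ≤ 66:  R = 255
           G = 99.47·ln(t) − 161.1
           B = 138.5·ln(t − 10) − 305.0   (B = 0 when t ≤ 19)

0.917

At 5852 K (t = 58.52):
  G = 99.47·ln 58.52 − 161.1 = 99.47·4.0694 − 161.1 = 243.680.
At 4776 K (t = 47.76):
  G = 99.47·ln 47.76 − 161.1 = 99.47·3.8662 − 161.1 = 223.470.
Gain = 223.470 / 243.680 = 0.9171 → 0.917.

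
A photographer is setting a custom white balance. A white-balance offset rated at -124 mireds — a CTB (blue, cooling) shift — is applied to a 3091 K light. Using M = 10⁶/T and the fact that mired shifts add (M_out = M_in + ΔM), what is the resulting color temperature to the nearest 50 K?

5000 K

M_in = 10⁶/3091 = 323.52 mireds.
M_out = 323.52 + (-124) = 199.52 mireds.
T_out = 10⁶/199.52 = 5012.0 K → 5000 K.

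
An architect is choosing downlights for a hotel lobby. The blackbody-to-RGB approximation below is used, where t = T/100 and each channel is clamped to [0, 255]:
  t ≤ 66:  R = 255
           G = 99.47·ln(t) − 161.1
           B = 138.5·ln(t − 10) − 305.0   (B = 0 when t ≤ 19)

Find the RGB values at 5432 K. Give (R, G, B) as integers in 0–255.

(255, 236, 220)

t = 5432/100 = 54.32; the t ≤ 66 branch applies.
R = 255 by definition for t ≤ 66.
G = 99.47·ln 54.32 − 161.1 = 99.47·3.9949 − 161.1 = 236.272.
B = 138.5·ln(54.32 − 10) − 305.0 = 138.5·ln 44.32 − 305.0 = 138.5·3.7914 − 305.0 = 220.114.
Rounded: (255, 236, 220).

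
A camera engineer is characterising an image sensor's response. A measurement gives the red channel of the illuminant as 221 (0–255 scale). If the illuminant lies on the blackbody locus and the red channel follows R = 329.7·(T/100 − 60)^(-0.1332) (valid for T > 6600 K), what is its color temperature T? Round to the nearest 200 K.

(t − 60)^(-0.1332) = 221/329.7 = 0.67031.
t − 60 = 0.67031^(1/-0.1332) = 0.67031^(-7.508) = 20.149, so t = 80.149.
T = 100·t = 8015 K → 8000 K to the nearest 200 K.

8000 K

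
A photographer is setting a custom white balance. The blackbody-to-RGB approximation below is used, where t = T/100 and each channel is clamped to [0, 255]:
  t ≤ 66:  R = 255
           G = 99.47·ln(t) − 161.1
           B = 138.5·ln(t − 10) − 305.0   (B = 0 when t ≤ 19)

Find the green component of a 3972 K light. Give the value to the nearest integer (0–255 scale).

205

t = 3972/100 = 39.72; the t ≤ 66 branch applies.
G = 99.47·ln 39.72 − 161.1 = 99.47·3.6819 − 161.1 = 205.134.
Rounded: 205.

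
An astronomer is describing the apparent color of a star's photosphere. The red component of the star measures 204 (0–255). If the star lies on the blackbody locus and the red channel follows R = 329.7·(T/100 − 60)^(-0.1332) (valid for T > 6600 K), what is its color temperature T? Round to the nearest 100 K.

9700 K

(t − 60)^(-0.1332) = 204/329.7 = 0.61874.
t − 60 = 0.61874^(1/-0.1332) = 0.61874^(-7.508) = 36.748, so t = 96.748.
T = 100·t = 9675 K → 9700 K to the nearest 100 K.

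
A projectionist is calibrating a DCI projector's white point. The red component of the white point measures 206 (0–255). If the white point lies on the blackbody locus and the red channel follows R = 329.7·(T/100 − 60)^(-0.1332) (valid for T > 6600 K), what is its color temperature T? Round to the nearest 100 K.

(t − 60)^(-0.1332) = 206/329.7 = 0.62481.
t − 60 = 0.62481^(1/-0.1332) = 0.62481^(-7.508) = 34.152, so t = 94.152.
T = 100·t = 9415 K → 9400 K to the nearest 100 K.

9400 K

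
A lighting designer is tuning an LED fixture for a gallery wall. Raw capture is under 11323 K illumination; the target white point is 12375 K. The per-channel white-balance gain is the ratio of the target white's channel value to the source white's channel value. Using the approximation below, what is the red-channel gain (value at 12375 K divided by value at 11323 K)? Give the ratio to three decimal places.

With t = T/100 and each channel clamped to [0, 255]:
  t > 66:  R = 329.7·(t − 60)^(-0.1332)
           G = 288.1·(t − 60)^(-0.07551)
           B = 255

0.976

At 11323 K (t = 113.23):
  R = 329.7·(113.23 − 60)^(-0.1332) = 329.7·53.23^(-0.1332) = 329.7·0.58895 = 194.176.
At 12375 K (t = 123.75):
  R = 329.7·(123.75 − 60)^(-0.1332) = 329.7·63.75^(-0.1332) = 329.7·0.57497 = 189.567.
Gain = 189.567 / 194.176 = 0.9763 → 0.976.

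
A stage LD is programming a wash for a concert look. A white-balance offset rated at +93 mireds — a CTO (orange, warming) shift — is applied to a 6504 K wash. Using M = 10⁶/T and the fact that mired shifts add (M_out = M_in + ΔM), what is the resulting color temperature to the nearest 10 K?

4050 K

M_in = 10⁶/6504 = 153.75 mireds.
M_out = 153.75 + (+93) = 246.75 mireds.
T_out = 10⁶/246.75 = 4052.7 K → 4050 K.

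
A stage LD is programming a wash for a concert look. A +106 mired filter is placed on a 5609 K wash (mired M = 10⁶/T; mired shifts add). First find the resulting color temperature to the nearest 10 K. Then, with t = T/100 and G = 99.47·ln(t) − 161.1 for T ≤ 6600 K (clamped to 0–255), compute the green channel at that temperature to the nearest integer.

M_in = 10⁶/5609 = 178.28; M_out = 178.28 + (+106) = 284.28.
T_out = 10⁶/284.28 = 3517.6 K → 3520 K; t = 35.2.
G = 99.47·ln 35.2 − 161.1 = 99.47·3.5610 − 161.1 = 193.117.
Rounded: 193.

193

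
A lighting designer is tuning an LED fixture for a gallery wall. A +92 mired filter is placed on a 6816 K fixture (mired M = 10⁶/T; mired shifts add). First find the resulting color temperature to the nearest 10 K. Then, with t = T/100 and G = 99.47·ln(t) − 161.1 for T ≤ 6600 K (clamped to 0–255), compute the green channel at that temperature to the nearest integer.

210

M_in = 10⁶/6816 = 146.71; M_out = 146.71 + (+92) = 238.71.
T_out = 10⁶/238.71 = 4189.1 K → 4190 K; t = 41.9.
G = 99.47·ln 41.9 − 161.1 = 99.47·3.7353 − 161.1 = 210.449.
Rounded: 210.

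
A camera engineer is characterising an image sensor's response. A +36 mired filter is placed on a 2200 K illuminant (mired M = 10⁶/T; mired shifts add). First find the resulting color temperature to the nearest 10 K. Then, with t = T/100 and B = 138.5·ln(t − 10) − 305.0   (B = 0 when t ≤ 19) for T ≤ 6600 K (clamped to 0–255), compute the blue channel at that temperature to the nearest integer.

M_in = 10⁶/2200 = 454.55; M_out = 454.55 + (+36) = 490.55.
T_out = 10⁶/490.55 = 2038.5 K → 2040 K; t = 20.4.
B = 138.5·ln(20.4 − 10) − 305.0 = 138.5·ln 10.4 − 305.0 = 138.5·2.3418 − 305.0 = 19.340.
Rounded: 19.

19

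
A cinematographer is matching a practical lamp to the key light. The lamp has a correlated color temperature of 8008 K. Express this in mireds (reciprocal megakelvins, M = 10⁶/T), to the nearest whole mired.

M = 10⁶ / 8008 = 124.875 → 125 mireds.

125 mireds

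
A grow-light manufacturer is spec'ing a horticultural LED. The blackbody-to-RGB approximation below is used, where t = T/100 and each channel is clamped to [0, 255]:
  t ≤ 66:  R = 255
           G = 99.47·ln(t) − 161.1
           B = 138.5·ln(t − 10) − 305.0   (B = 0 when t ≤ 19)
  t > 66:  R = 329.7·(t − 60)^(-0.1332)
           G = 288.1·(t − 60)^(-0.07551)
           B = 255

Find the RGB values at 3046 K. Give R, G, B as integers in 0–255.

t = 3046/100 = 30.46; the t ≤ 66 branch applies.
R = 255 by definition for t ≤ 66.
G = 99.47·ln 30.46 − 161.1 = 99.47·3.4164 − 161.1 = 178.731.
B = 138.5·ln(30.46 − 10) − 305.0 = 138.5·ln 20.46 − 305.0 = 138.5·3.0185 − 305.0 = 113.058.
Rounded: (255, 179, 113).

R=255, G=179, B=113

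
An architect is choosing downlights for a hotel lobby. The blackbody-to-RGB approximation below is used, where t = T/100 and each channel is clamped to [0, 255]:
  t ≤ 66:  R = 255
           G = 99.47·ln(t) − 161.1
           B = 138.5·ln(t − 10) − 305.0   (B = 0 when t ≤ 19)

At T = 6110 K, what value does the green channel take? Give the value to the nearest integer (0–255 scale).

248

t = 6110/100 = 61.1; the t ≤ 66 branch applies.
G = 99.47·ln 61.1 − 161.1 = 99.47·4.1125 − 161.1 = 247.972.
Rounded: 248.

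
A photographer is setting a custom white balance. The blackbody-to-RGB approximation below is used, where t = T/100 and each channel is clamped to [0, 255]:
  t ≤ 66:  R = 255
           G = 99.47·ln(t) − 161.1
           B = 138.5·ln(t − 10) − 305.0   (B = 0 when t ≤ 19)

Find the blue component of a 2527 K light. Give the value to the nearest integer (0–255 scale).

73

t = 2527/100 = 25.27; the t ≤ 66 branch applies.
B = 138.5·ln(25.27 − 10) − 305.0 = 138.5·ln 15.27 − 305.0 = 138.5·2.7259 − 305.0 = 72.536.
Rounded: 73.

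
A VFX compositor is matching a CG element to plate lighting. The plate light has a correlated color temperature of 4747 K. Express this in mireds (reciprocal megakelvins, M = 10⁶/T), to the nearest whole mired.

M = 10⁶ / 4747 = 210.659 → 211 mireds.

211 mireds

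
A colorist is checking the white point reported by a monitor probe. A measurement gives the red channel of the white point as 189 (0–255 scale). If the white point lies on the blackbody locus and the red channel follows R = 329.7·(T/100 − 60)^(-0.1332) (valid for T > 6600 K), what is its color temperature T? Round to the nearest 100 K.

12500 K

(t − 60)^(-0.1332) = 189/329.7 = 0.57325.
t − 60 = 0.57325^(1/-0.1332) = 0.57325^(-7.508) = 65.199, so t = 125.199.
T = 100·t = 12520 K → 12500 K to the nearest 100 K.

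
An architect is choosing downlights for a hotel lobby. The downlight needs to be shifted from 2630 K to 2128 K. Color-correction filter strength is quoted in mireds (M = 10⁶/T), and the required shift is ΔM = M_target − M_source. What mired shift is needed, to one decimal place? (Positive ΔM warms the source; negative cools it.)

+89.7 mireds

M_source = 10⁶/2630 = 380.228; M_target = 10⁶/2128 = 469.925.
ΔM = 469.925 − 380.228 = 89.697 → +89.7 mireds, a warming shift.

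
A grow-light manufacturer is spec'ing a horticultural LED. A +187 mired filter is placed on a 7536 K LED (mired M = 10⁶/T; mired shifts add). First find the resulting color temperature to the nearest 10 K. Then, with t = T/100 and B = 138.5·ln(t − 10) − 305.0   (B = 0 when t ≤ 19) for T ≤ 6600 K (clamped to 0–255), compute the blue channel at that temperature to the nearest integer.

119

M_in = 10⁶/7536 = 132.70; M_out = 132.70 + (+187) = 319.70.
T_out = 10⁶/319.70 = 3128.0 K → 3130 K; t = 31.3.
B = 138.5·ln(31.3 − 10) − 305.0 = 138.5·ln 21.3 − 305.0 = 138.5·3.0587 − 305.0 = 118.631.
Rounded: 119.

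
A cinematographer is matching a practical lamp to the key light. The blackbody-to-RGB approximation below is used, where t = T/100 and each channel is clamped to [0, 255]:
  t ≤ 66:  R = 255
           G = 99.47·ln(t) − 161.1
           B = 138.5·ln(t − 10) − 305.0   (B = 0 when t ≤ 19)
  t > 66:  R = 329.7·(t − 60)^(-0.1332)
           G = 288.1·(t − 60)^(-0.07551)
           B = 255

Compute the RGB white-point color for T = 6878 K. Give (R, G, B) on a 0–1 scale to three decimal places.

t = 6878/100 = 68.78; the t > 66 branch applies.
R = 329.7·(68.78 − 60)^(-0.1332) = 329.7·8.78^(-0.1332) = 329.7·0.74873 = 246.857.
G = 288.1·(68.78 − 60)^(-0.07551) = 288.1·8.78^(-0.07551) = 288.1·0.84870 = 244.512.
B = 255 by definition for t > 66.
Dividing each by 255: (0.9681, 0.9589, 1.0000) → (0.968, 0.959, 1.000).

(0.968, 0.959, 1.000)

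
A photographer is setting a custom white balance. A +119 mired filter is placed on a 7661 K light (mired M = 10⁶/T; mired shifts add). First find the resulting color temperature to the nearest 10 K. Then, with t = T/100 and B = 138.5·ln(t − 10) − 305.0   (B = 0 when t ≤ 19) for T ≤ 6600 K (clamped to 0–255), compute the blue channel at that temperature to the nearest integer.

167

M_in = 10⁶/7661 = 130.53; M_out = 130.53 + (+119) = 249.53.
T_out = 10⁶/249.53 = 4007.5 K → 4010 K; t = 40.1.
B = 138.5·ln(40.1 − 10) − 305.0 = 138.5·ln 30.1 − 305.0 = 138.5·3.4045 − 305.0 = 166.527.
Rounded: 167.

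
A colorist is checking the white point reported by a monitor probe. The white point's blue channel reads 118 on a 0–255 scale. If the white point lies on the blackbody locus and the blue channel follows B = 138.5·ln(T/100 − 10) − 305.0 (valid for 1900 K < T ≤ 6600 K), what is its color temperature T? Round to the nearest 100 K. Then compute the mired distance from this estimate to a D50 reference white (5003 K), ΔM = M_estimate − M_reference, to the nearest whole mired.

ln(t − 10) = (118 + 305.0) / 138.5 = 3.0542.
t − 10 = e^3.0542 = 21.203, so t = 31.203.
T = 100·t = 3120 K → 3100 K to the nearest 100 K.
M_estimate = 10⁶/3100 = 322.58; M_reference = 10⁶/5003 = 199.88.
ΔM = 322.58 − 199.88 = 122.70 → +123 mireds.

+123 mireds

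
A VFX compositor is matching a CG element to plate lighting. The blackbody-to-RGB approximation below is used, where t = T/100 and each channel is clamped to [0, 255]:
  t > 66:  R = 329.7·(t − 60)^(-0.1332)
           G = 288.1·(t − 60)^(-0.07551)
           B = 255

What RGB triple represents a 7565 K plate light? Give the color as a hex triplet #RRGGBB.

t = 7565/100 = 75.65; the t > 66 branch applies.
R = 329.7·(75.65 − 60)^(-0.1332) = 329.7·15.65^(-0.1332) = 329.7·0.69325 = 228.565.
G = 288.1·(75.65 − 60)^(-0.07551) = 288.1·15.65^(-0.07551) = 288.1·0.81246 = 234.070.
B = 255 by definition for t > 66.
Rounded: (229, 234, 255).
In hex: #E5EAFF.

#E5EAFF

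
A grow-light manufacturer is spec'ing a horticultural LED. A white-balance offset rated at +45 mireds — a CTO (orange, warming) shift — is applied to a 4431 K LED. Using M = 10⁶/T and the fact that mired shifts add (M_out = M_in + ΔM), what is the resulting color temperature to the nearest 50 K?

M_in = 10⁶/4431 = 225.68 mireds.
M_out = 225.68 + (+45) = 270.68 mireds.
T_out = 10⁶/270.68 = 3694.4 K → 3700 K.

3700 K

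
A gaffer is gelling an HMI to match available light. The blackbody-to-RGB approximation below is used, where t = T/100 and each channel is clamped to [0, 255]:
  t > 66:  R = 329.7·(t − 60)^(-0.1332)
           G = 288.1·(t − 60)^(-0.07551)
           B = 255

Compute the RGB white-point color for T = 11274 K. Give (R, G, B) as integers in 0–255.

t = 11274/100 = 112.74; the t > 66 branch applies.
R = 329.7·(112.74 − 60)^(-0.1332) = 329.7·52.74^(-0.1332) = 329.7·0.58967 = 194.415.
G = 288.1·(112.74 − 60)^(-0.07551) = 288.1·52.74^(-0.07551) = 288.1·0.74124 = 213.552.
B = 255 by definition for t > 66.
Rounded: (194, 214, 255).

(194, 214, 255)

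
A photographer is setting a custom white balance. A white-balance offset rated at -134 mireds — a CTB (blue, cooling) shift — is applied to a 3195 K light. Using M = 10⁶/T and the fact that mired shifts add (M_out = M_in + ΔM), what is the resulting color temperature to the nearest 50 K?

M_in = 10⁶/3195 = 312.99 mireds.
M_out = 312.99 + (-134) = 178.99 mireds.
T_out = 10⁶/178.99 = 5586.9 K → 5600 K.

5600 K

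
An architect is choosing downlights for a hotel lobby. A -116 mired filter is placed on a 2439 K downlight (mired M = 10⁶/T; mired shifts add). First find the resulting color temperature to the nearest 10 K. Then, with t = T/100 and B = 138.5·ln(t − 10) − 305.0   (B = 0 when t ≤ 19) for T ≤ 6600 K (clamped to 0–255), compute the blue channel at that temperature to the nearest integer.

135

M_in = 10⁶/2439 = 410.00; M_out = 410.00 + (-116) = 294.00.
T_out = 10⁶/294.00 = 3401.3 K → 3400 K; t = 34.
B = 138.5·ln(34 − 10) − 305.0 = 138.5·ln 24 − 305.0 = 138.5·3.1781 − 305.0 = 135.160.
Rounded: 135.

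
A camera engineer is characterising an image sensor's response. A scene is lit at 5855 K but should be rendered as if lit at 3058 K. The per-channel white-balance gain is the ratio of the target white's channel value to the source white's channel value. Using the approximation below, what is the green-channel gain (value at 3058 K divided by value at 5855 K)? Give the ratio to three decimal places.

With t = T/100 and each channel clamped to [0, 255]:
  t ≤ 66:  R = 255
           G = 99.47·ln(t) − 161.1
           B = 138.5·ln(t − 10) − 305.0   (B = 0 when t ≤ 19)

At 5855 K (t = 58.55):
  G = 99.47·ln 58.55 − 161.1 = 99.47·4.0699 − 161.1 = 243.731.
At 3058 K (t = 30.58):
  G = 99.47·ln 30.58 − 161.1 = 99.47·3.4203 − 161.1 = 179.122.
Gain = 179.122 / 243.731 = 0.7349 → 0.735.

0.735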